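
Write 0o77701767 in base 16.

0xFF83F7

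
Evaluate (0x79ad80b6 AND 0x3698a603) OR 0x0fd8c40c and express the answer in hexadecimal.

0x3fd8c40e

0x79ad80b6 AND 0x3698a603 = 0x30888002.
Then OR with 0x0fd8c40c.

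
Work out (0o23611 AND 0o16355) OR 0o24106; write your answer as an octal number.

0o26317

0o23611 AND 0o16355 = 0o02211.
Then OR with 0o24106.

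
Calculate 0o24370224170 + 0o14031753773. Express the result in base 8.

0o40422200163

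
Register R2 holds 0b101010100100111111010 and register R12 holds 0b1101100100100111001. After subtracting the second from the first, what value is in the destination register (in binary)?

Subtract column by column in base 2:
  0-1 → 1 (borrow)
  1-0-1 → 0
  0-0 → 0
  1-1 → 0
  1-1 → 0
  1-1 → 0
  1-0 → 1
  1-0 → 1
  1-1 → 0
  0-0 → 0
  0-0 → 0
  1-1 → 0
  0-0 → 0
  0-0 → 0
  1-1 → 0
  0-1 → 1 (borrow)
  1-0-1 → 0
  0-1 → 1 (borrow)
  1-1-1 → 1 (borrow)
  0-0-1 → 1 (borrow)
  1-0-1 → 0

0b11101000000011000001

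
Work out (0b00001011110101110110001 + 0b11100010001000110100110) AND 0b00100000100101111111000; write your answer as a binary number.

0b100000100100101010000

Add column by column in base 2, right to left:
  1+0 = 1
  0+1 = 1
  0+1 = 1
  0+0 = 0
  1+0 = 1
  1+1 = 0 carry 1
  0+0+1 = 1
  1+1 = 0 carry 1
  1+1+1 = 1 carry 1
  1+0+1 = 0 carry 1
  0+0+1 = 1
  1+0 = 1
  0+1 = 1
  1+0 = 1
  1+0 = 1
  1+0 = 1
  1+1 = 0 carry 1
  0+0+1 = 1
  1+0 = 1
  0+0 = 0
  0+1 = 1
  0+1 = 1
  0+1 = 1
Sum = 0b11101101111110101010111; now AND with 0b00100000100101111111000:
  11101101111110101010111
& 00100000100101111111000
= 00100000100100101010000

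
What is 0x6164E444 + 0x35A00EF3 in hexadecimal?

0x9704F337

Add column by column in base 16, right to left:
  4+3 = 7
  4+F = 3 carry 1
  4+E+1 = 3 carry 1
  E+0+1 = F
  4+0 = 4
  6+A = 0 carry 1
  1+5+1 = 7
  6+3 = 9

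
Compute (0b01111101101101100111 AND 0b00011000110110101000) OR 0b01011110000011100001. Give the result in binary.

0b01111101101101100111 AND 0b00011000110110101000 = 0b00011000100100100000.
Then OR with 0b01011110000011100001.

0b1011110100111100001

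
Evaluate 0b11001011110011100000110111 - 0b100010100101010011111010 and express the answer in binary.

0b10101001001110001100111101

Subtract column by column in base 2:
  1-0 → 1
  1-1 → 0
  1-0 → 1
  0-1 → 1 (borrow)
  1-1-1 → 1 (borrow)
  1-1-1 → 1 (borrow)
  0-1-1 → 0 (borrow)
  0-1-1 → 0 (borrow)
  0-0-1 → 1 (borrow)
  0-0-1 → 1 (borrow)
  0-1-1 → 0 (borrow)
  1-0-1 → 0
  1-1 → 0
  1-0 → 1
  0-1 → 1 (borrow)
  0-0-1 → 1 (borrow)
  1-0-1 → 0
  1-1 → 0
  1-0 → 1
  1-1 → 0
  0-0 → 0
  1-0 → 1
  0-0 → 0
  0-1 → 1 (borrow)
  1-0-1 → 0
  1-0 → 1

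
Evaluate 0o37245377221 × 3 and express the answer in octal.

0o135760375663

Multiply each base-8 digit by 3, carrying:
  1×3 = 3 → write 3
  2×3 = 6 → write 6
  2×3 = 6 → write 6
  7×3 = 21 → write 5 carry 2
  7×3+2 = 23 → write 7 carry 2
  3×3+2 = 11 → write 3 carry 1
  5×3+1 = 16 → write 0 carry 2
  4×3+2 = 14 → write 6 carry 1
  2×3+1 = 7 → write 7
  7×3 = 21 → write 5 carry 2
  3×3+2 = 11 → write 3 carry 1
  remaining carry: 1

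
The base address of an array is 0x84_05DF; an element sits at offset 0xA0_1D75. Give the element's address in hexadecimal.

Add column by column in base 16, right to left:
  F+5 = 4 carry 1
  D+7+1 = 5 carry 1
  5+D+1 = 3 carry 1
  0+1+1 = 2
  4+0 = 4
  8+A = 2 carry 1
  final carry 1

0x1242354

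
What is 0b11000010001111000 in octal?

Group the bits in threes: 011 000 010 001 111 000 → 302170.

0o302170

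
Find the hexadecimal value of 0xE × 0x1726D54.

Multiply each base-16 digit by 14, carrying:
  4×14 = 56 → write 8 carry 3
  5×14+3 = 73 → write 9 carry 4
  D×14+4 = 186 → write A carry 11
  6×14+11 = 95 → write F carry 5
  2×14+5 = 33 → write 1 carry 2
  7×14+2 = 100 → write 4 carry 6
  1×14+6 = 20 → write 4 carry 1
  remaining carry: 1

0x1441FA98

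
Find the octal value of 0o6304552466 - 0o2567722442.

0o3514630024

Subtract column by column in base 8:
  6-2 → 4
  6-4 → 2
  4-4 → 0
  2-2 → 0
  5-2 → 3
  5-7 → 6 (borrow)
  4-7-1 → 4 (borrow)
  0-6-1 → 1 (borrow)
  3-5-1 → 5 (borrow)
  6-2-1 → 3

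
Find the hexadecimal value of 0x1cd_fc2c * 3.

0x569f484

Multiply each base-16 digit by 3, carrying:
  c×3 = 36 → write 4 carry 2
  2×3+2 = 8 → write 8
  c×3 = 36 → write 4 carry 2
  f×3+2 = 47 → write f carry 2
  d×3+2 = 41 → write 9 carry 2
  c×3+2 = 38 → write 6 carry 2
  1×3+2 = 5 → write 5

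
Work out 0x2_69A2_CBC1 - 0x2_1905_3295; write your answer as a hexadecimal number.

Subtract column by column in base 16:
  1-5 → C (borrow)
  C-9-1 → 2
  B-2 → 9
  C-3 → 9
  2-5 → D (borrow)
  A-0-1 → 9
  9-9 → 0
  6-1 → 5
  2-2 → 0

0x509D992C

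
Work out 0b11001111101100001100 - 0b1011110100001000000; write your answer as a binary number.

Subtract column by column in base 2:
  0-0 → 0
  0-0 → 0
  1-0 → 1
  1-0 → 1
  0-0 → 0
  0-0 → 0
  0-1 → 1 (borrow)
  0-0-1 → 1 (borrow)
  1-0-1 → 0
  1-0 → 1
  0-0 → 0
  1-1 → 0
  1-0 → 1
  1-1 → 0
  1-1 → 0
  1-1 → 0
  0-1 → 1 (borrow)
  0-0-1 → 1 (borrow)
  1-1-1 → 1 (borrow)
  1-0-1 → 0

0b1110001001011001100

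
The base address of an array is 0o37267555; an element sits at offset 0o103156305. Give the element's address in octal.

Add column by column in base 8, right to left:
  5+5 = 2 carry 1
  5+0+1 = 6
  5+3 = 0 carry 1
  7+6+1 = 6 carry 1
  6+5+1 = 4 carry 1
  2+1+1 = 4
  7+3 = 2 carry 1
  3+0+1 = 4
  0+1 = 1

0o142446062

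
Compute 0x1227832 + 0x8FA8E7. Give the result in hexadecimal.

Add column by column in base 16, right to left:
  2+7 = 9
  3+E = 1 carry 1
  8+8+1 = 1 carry 1
  7+A+1 = 2 carry 1
  2+F+1 = 2 carry 1
  2+8+1 = B
  1+0 = 1

0x1B22119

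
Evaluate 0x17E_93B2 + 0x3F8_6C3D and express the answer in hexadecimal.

0x576FFEF

Add column by column in base 16, right to left:
  2+D = F
  B+3 = E
  3+C = F
  9+6 = F
  E+8 = 6 carry 1
  7+F+1 = 7 carry 1
  1+3+1 = 5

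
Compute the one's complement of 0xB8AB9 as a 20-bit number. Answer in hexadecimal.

0x47546

Each hex digit d becomes F−d:
  B→4, 8→7, A→5, B→4, 9→6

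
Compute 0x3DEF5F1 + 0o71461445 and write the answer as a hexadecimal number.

0o71461445 = 0xE66325 in hexadecimal.
Add column by column in base 16, right to left:
  1+5 = 6
  F+2 = 1 carry 1
  5+3+1 = 9
  F+6 = 5 carry 1
  E+6+1 = 5 carry 1
  D+E+1 = C carry 1
  3+0+1 = 4

0x4C55916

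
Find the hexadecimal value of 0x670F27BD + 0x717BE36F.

Add column by column in base 16, right to left:
  D+F = C carry 1
  B+6+1 = 2 carry 1
  7+3+1 = B
  2+E = 0 carry 1
  F+B+1 = B carry 1
  0+7+1 = 8
  7+1 = 8
  6+7 = D

0xD88B0B2C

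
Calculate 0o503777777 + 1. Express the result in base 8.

0o504000000

The trailing 6 digits are 7 (max in base 8), so adding 1 cascades: they roll to 0 and the next digit up increments.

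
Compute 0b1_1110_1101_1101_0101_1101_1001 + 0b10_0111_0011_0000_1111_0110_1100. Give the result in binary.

0b100011000001110010101000101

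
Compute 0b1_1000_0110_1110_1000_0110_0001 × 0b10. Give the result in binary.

0b11000011011101000011000010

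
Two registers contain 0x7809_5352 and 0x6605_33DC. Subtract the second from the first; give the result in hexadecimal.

0x12041F76

Subtract column by column in base 16:
  2-C → 6 (borrow)
  5-D-1 → 7 (borrow)
  3-3-1 → F (borrow)
  5-3-1 → 1
  9-5 → 4
  0-0 → 0
  8-6 → 2
  7-6 → 1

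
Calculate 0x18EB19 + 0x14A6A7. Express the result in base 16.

0x2D91C0

Add column by column in base 16, right to left:
  9+7 = 0 carry 1
  1+A+1 = C
  B+6 = 1 carry 1
  E+A+1 = 9 carry 1
  8+4+1 = D
  1+1 = 2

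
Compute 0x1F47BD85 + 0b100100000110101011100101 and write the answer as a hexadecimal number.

0x1FD8286A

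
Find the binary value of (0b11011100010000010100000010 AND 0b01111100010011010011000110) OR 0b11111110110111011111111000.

0b11111110110111011111111010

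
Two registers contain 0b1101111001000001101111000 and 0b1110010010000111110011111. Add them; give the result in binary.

Add column by column in base 2, right to left:
  0+1 = 1
  0+1 = 1
  0+1 = 1
  1+1 = 0 carry 1
  1+1+1 = 1 carry 1
  1+0+1 = 0 carry 1
  1+0+1 = 0 carry 1
  0+1+1 = 0 carry 1
  1+1+1 = 1 carry 1
  1+1+1 = 1 carry 1
  0+1+1 = 0 carry 1
  0+1+1 = 0 carry 1
  0+0+1 = 1
  0+0 = 0
  0+0 = 0
  1+0 = 1
  0+1 = 1
  0+0 = 0
  1+0 = 1
  1+1 = 0 carry 1
  1+0+1 = 0 carry 1
  1+0+1 = 0 carry 1
  0+1+1 = 0 carry 1
  1+1+1 = 1 carry 1
  1+1+1 = 1 carry 1
  final carry 1

0b11100001011001001100010111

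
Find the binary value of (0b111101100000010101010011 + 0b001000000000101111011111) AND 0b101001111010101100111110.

0b1100000000100110010

Add column by column in base 2, right to left:
  1+1 = 0 carry 1
  1+1+1 = 1 carry 1
  0+1+1 = 0 carry 1
  0+1+1 = 0 carry 1
  1+1+1 = 1 carry 1
  0+0+1 = 1
  1+1 = 0 carry 1
  0+1+1 = 0 carry 1
  1+1+1 = 1 carry 1
  0+1+1 = 0 carry 1
  1+0+1 = 0 carry 1
  0+1+1 = 0 carry 1
  0+0+1 = 1
  0+0 = 0
  0+0 = 0
  0+0 = 0
  0+0 = 0
  1+0 = 1
  1+0 = 1
  0+0 = 0
  1+0 = 1
  1+1 = 0 carry 1
  1+0+1 = 0 carry 1
  1+0+1 = 0 carry 1
  final carry 1
Sum = 0b1000101100001000100110010; now AND with 0b101001111010101100111110:
  1000101100001000100110010
& 0101001111010101100111110
= 0000001100000000100110010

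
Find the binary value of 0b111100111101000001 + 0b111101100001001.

0b1000100101001001010

Add column by column in base 2, right to left:
  1+1 = 0 carry 1
  0+0+1 = 1
  0+0 = 0
  0+1 = 1
  0+0 = 0
  0+0 = 0
  1+0 = 1
  0+0 = 0
  1+1 = 0 carry 1
  1+1+1 = 1 carry 1
  1+0+1 = 0 carry 1
  1+1+1 = 1 carry 1
  0+1+1 = 0 carry 1
  0+1+1 = 0 carry 1
  1+1+1 = 1 carry 1
  1+0+1 = 0 carry 1
  1+0+1 = 0 carry 1
  1+0+1 = 0 carry 1
  final carry 1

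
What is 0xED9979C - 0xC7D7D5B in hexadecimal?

0x25C1A41

Subtract column by column in base 16:
  C-B → 1
  9-5 → 4
  7-D → A (borrow)
  9-7-1 → 1
  9-D → C (borrow)
  D-7-1 → 5
  E-C → 2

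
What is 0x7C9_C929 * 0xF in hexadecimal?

Multiply each base-16 digit by 15, carrying:
  9×15 = 135 → write 7 carry 8
  2×15+8 = 38 → write 6 carry 2
  9×15+2 = 137 → write 9 carry 8
  C×15+8 = 188 → write C carry 11
  9×15+11 = 146 → write 2 carry 9
  C×15+9 = 189 → write D carry 11
  7×15+11 = 116 → write 4 carry 7
  remaining carry: 7

0x74D2C967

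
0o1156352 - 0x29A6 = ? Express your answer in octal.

0o1131504

0x29A6 = 0o24646 in octal.
Subtract column by column in base 8:
  2-6 → 4 (borrow)
  5-4-1 → 0
  3-6 → 5 (borrow)
  6-4-1 → 1
  5-2 → 3
  1-0 → 1
  1-0 → 1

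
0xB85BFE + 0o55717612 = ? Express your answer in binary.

0b1011011111111101110001000

0xB85BFE = 0b101110000101101111111110 in binary.
0o55717612 = 0b101101111001111110001010 in binary.
Add column by column in base 2, right to left:
  0+0 = 0
  1+1 = 0 carry 1
  1+0+1 = 0 carry 1
  1+1+1 = 1 carry 1
  1+0+1 = 0 carry 1
  1+0+1 = 0 carry 1
  1+0+1 = 0 carry 1
  1+1+1 = 1 carry 1
  1+1+1 = 1 carry 1
  1+1+1 = 1 carry 1
  0+1+1 = 0 carry 1
  1+1+1 = 1 carry 1
  1+1+1 = 1 carry 1
  0+0+1 = 1
  1+0 = 1
  0+1 = 1
  0+1 = 1
  0+1 = 1
  0+1 = 1
  1+0 = 1
  1+1 = 0 carry 1
  1+1+1 = 1 carry 1
  0+0+1 = 1
  1+1 = 0 carry 1
  final carry 1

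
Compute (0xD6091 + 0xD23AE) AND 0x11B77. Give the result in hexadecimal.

Add column by column in base 16, right to left:
  1+E = F
  9+A = 3 carry 1
  0+3+1 = 4
  6+2 = 8
  D+D = A carry 1
  final carry 1
Sum = 0x1A843F; now AND with 0x11B77:
  1&0=0, A&1=0, 8&1=0, 4&B=0, 3&7=3, F&7=7

0x37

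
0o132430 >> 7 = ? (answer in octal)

0o552

7 bits is not a whole number of base-8 digits; in binary: 1011010100011000 >> 7 = 101101010.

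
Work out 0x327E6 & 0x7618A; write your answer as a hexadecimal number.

AND each hex digit independently (no carries):
  3&7=3, 2&6=2, 7&1=1, E&8=8, 6&A=2

0x32182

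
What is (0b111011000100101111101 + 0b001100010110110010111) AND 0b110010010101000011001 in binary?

0b10010001000010000

Add column by column in base 2, right to left:
  1+1 = 0 carry 1
  0+1+1 = 0 carry 1
  1+1+1 = 1 carry 1
  1+0+1 = 0 carry 1
  1+1+1 = 1 carry 1
  1+0+1 = 0 carry 1
  1+0+1 = 0 carry 1
  0+1+1 = 0 carry 1
  1+1+1 = 1 carry 1
  0+0+1 = 1
  0+1 = 1
  1+1 = 0 carry 1
  0+0+1 = 1
  0+1 = 1
  0+0 = 0
  1+0 = 1
  1+0 = 1
  0+1 = 1
  1+1 = 0 carry 1
  1+0+1 = 0 carry 1
  1+0+1 = 0 carry 1
  final carry 1
Sum = 0b1000111011011100010100; now AND with 0b110010010101000011001:
  1000111011011100010100
& 0110010010101000011001
= 0000010010001000010000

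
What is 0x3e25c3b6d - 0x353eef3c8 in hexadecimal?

Subtract column by column in base 16:
  d-8 → 5
  6-c → a (borrow)
  b-3-1 → 7
  3-f → 4 (borrow)
  c-e-1 → d (borrow)
  5-e-1 → 6 (borrow)
  2-3-1 → e (borrow)
  e-5-1 → 8
  3-3 → 0

0x8e6d47a5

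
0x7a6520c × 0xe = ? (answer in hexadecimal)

0x6b187ca8

Multiply each base-16 digit by 14, carrying:
  c×14 = 168 → write 8 carry 10
  0×14+10 = 10 → write a
  2×14 = 28 → write c carry 1
  5×14+1 = 71 → write 7 carry 4
  6×14+4 = 88 → write 8 carry 5
  a×14+5 = 145 → write 1 carry 9
  7×14+9 = 107 → write b carry 6
  remaining carry: 6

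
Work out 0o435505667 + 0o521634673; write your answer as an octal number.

Add column by column in base 8, right to left:
  7+3 = 2 carry 1
  6+7+1 = 6 carry 1
  6+6+1 = 5 carry 1
  5+4+1 = 2 carry 1
  0+3+1 = 4
  5+6 = 3 carry 1
  5+1+1 = 7
  3+2 = 5
  4+5 = 1 carry 1
  final carry 1

0o1157342562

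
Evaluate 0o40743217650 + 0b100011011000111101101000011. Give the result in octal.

0o41376315353

0b100011011000111101101000011 = 0o433075503 in octal.
Add column by column in base 8, right to left:
  0+3 = 3
  5+0 = 5
  6+5 = 3 carry 1
  7+5+1 = 5 carry 1
  1+7+1 = 1 carry 1
  2+0+1 = 3
  3+3 = 6
  4+3 = 7
  7+4 = 3 carry 1
  0+0+1 = 1
  4+0 = 4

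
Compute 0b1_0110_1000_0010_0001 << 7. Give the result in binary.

Left shift by 7: append 7 zero bits.

0b101101000001000010000000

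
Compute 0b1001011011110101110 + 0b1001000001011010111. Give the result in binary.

0b10010011101010000101

Add column by column in base 2, right to left:
  0+1 = 1
  1+1 = 0 carry 1
  1+1+1 = 1 carry 1
  1+0+1 = 0 carry 1
  0+1+1 = 0 carry 1
  1+0+1 = 0 carry 1
  0+1+1 = 0 carry 1
  1+1+1 = 1 carry 1
  1+0+1 = 0 carry 1
  1+1+1 = 1 carry 1
  1+0+1 = 0 carry 1
  0+0+1 = 1
  1+0 = 1
  1+0 = 1
  0+0 = 0
  1+1 = 0 carry 1
  0+0+1 = 1
  0+0 = 0
  1+1 = 0 carry 1
  final carry 1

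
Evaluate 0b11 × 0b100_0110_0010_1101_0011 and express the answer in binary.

Multiply each base-2 digit by 3, carrying:
  1×3 = 3 → write 1 carry 1
  1×3+1 = 4 → write 0 carry 2
  0×3+2 = 2 → write 0 carry 1
  0×3+1 = 1 → write 1
  1×3 = 3 → write 1 carry 1
  0×3+1 = 1 → write 1
  1×3 = 3 → write 1 carry 1
  1×3+1 = 4 → write 0 carry 2
  0×3+2 = 2 → write 0 carry 1
  1×3+1 = 4 → write 0 carry 2
  0×3+2 = 2 → write 0 carry 1
  0×3+1 = 1 → write 1
  0×3 = 0 → write 0
  1×3 = 3 → write 1 carry 1
  1×3+1 = 4 → write 0 carry 2
  0×3+2 = 2 → write 0 carry 1
  0×3+1 = 1 → write 1
  0×3 = 0 → write 0
  1×3 = 3 → write 1 carry 1
  remaining carry: 1

0b11010010100001111001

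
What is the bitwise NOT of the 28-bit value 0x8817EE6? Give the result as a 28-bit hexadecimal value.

Each hex digit d becomes F−d:
  8→7, 8→7, 1→E, 7→8, E→1, E→1, 6→9

0x77E8119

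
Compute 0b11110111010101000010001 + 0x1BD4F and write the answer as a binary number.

0b11111010110011101100000

0x1BD4F = 0b11011110101001111 in binary.
Add column by column in base 2, right to left:
  1+1 = 0 carry 1
  0+1+1 = 0 carry 1
  0+1+1 = 0 carry 1
  0+1+1 = 0 carry 1
  1+0+1 = 0 carry 1
  0+0+1 = 1
  0+1 = 1
  0+0 = 0
  0+1 = 1
  1+0 = 1
  0+1 = 1
  1+1 = 0 carry 1
  0+1+1 = 0 carry 1
  1+1+1 = 1 carry 1
  0+0+1 = 1
  1+1 = 0 carry 1
  1+1+1 = 1 carry 1
  1+0+1 = 0 carry 1
  0+0+1 = 1
  1+0 = 1
  1+0 = 1
  1+0 = 1
  1+0 = 1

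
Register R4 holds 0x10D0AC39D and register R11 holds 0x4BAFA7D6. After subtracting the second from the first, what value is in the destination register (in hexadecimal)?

Subtract column by column in base 16:
  D-6 → 7
  9-D → C (borrow)
  3-7-1 → B (borrow)
  C-A-1 → 1
  A-F → B (borrow)
  0-A-1 → 5 (borrow)
  D-B-1 → 1
  0-4 → C (borrow)
  1-0-1 → 0

0xC15B1BC7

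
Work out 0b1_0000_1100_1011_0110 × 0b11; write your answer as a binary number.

0b110010011000100010

Multiply each base-2 digit by 3, carrying:
  0×3 = 0 → write 0
  1×3 = 3 → write 1 carry 1
  1×3+1 = 4 → write 0 carry 2
  0×3+2 = 2 → write 0 carry 1
  1×3+1 = 4 → write 0 carry 2
  1×3+2 = 5 → write 1 carry 2
  0×3+2 = 2 → write 0 carry 1
  1×3+1 = 4 → write 0 carry 2
  0×3+2 = 2 → write 0 carry 1
  0×3+1 = 1 → write 1
  1×3 = 3 → write 1 carry 1
  1×3+1 = 4 → write 0 carry 2
  0×3+2 = 2 → write 0 carry 1
  0×3+1 = 1 → write 1
  0×3 = 0 → write 0
  0×3 = 0 → write 0
  1×3 = 3 → write 1 carry 1
  remaining carry: 1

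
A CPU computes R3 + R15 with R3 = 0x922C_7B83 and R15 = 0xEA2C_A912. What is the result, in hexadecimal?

0x17C592495

Add column by column in base 16, right to left:
  3+2 = 5
  8+1 = 9
  B+9 = 4 carry 1
  7+A+1 = 2 carry 1
  C+C+1 = 9 carry 1
  2+2+1 = 5
  2+A = C
  9+E = 7 carry 1
  final carry 1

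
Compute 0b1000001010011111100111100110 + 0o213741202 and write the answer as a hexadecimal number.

0xa59bc68

0b1000001010011111100111100110 = 0x829f9e6 in hexadecimal.
0o213741202 = 0x22fc282 in hexadecimal.
Add column by column in base 16, right to left:
  6+2 = 8
  e+8 = 6 carry 1
  9+2+1 = c
  f+c = b carry 1
  9+f+1 = 9 carry 1
  2+2+1 = 5
  8+2 = a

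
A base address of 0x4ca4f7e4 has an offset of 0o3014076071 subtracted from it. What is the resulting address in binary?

0x4ca4f7e4 = 0b1001100101001001111011111100100 in binary.
0o3014076071 = 0b11000001100000111110000111001 in binary.
Subtract column by column in base 2:
  0-1 → 1 (borrow)
  0-0-1 → 1 (borrow)
  1-0-1 → 0
  0-1 → 1 (borrow)
  0-1-1 → 0 (borrow)
  1-1-1 → 1 (borrow)
  1-0-1 → 0
  1-0 → 1
  1-0 → 1
  1-0 → 1
  1-1 → 0
  0-1 → 1 (borrow)
  1-1-1 → 1 (borrow)
  1-1-1 → 1 (borrow)
  1-1-1 → 1 (borrow)
  1-0-1 → 0
  0-0 → 0
  0-0 → 0
  1-0 → 1
  0-0 → 0
  0-1 → 1 (borrow)
  1-1-1 → 1 (borrow)
  0-0-1 → 1 (borrow)
  1-0-1 → 0
  0-0 → 0
  0-0 → 0
  1-0 → 1
  1-1 → 0
  0-1 → 1 (borrow)
  0-0-1 → 1 (borrow)
  1-0-1 → 0

0b110100011101000111101110101011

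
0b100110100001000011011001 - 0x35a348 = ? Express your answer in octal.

0b100110100001000011011001 = 0o46410331 in octal.
0x35a348 = 0o15321510 in octal.
Subtract column by column in base 8:
  1-0 → 1
  3-1 → 2
  3-5 → 6 (borrow)
  0-1-1 → 6 (borrow)
  1-2-1 → 6 (borrow)
  4-3-1 → 0
  6-5 → 1
  4-1 → 3

0o31066621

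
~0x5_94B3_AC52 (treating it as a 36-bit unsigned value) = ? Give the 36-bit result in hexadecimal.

Each hex digit d becomes F−d:
  5→A, 9→6, 4→B, B→4, 3→C, A→5, C→3, 5→A, 2→D

0xA6B4C53AD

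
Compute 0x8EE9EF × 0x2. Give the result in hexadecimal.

0x11DD3DE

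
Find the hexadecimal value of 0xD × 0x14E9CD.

0x10FDF69

Multiply each base-16 digit by 13, carrying:
  D×13 = 169 → write 9 carry 10
  C×13+10 = 166 → write 6 carry 10
  9×13+10 = 127 → write F carry 7
  E×13+7 = 189 → write D carry 11
  4×13+11 = 63 → write F carry 3
  1×13+3 = 16 → write 0 carry 1
  remaining carry: 1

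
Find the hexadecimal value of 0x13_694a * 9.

0xaeb39a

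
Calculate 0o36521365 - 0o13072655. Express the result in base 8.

0o23426510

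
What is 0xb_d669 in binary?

0b10111101011001101001

Expand each hex digit to 4 bits: b=1011 d=1101 6=0110 6=0110 9=1001.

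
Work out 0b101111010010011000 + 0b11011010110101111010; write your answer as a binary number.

Add column by column in base 2, right to left:
  0+0 = 0
  0+1 = 1
  0+0 = 0
  1+1 = 0 carry 1
  1+1+1 = 1 carry 1
  0+1+1 = 0 carry 1
  0+1+1 = 0 carry 1
  1+0+1 = 0 carry 1
  0+1+1 = 0 carry 1
  0+0+1 = 1
  1+1 = 0 carry 1
  0+1+1 = 0 carry 1
  1+0+1 = 0 carry 1
  1+1+1 = 1 carry 1
  1+0+1 = 0 carry 1
  1+1+1 = 1 carry 1
  0+1+1 = 0 carry 1
  1+0+1 = 0 carry 1
  0+1+1 = 0 carry 1
  0+1+1 = 0 carry 1
  final carry 1

0b100001010001000010010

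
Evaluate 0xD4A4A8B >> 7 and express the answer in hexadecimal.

7 bits is not a whole number of base-16 digits; in binary: 1101010010100100101010001011 >> 7 = 110101001010010010101.

0x1A9495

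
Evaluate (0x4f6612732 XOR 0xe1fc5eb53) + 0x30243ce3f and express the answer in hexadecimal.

First 0x4f6612732 XOR 0xe1fc5eb53 = 0xae9a4cc61.
Add column by column in base 16, right to left:
  1+f = 0 carry 1
  6+3+1 = a
  c+e = a carry 1
  c+c+1 = 9 carry 1
  4+3+1 = 8
  a+4 = e
  9+2 = b
  e+0 = e
  a+3 = d

0xdebe89aa0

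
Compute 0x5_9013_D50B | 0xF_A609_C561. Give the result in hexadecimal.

0xFB61BD56B

OR each hex digit independently (no carries):
  5|F=F, 9|A=B, 0|6=6, 1|0=1, 3|9=B, D|C=D, 5|5=5, 0|6=6, B|1=B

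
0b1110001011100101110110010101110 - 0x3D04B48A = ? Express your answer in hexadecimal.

0x346E3824

0b1110001011100101110110010101110 = 0x7172ECAE in hexadecimal.
Subtract column by column in base 16:
  E-A → 4
  A-8 → 2
  C-4 → 8
  E-B → 3
  2-4 → E (borrow)
  7-0-1 → 6
  1-D → 4 (borrow)
  7-3-1 → 3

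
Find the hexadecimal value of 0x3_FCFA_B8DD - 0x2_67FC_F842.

Subtract column by column in base 16:
  D-2 → B
  D-4 → 9
  8-8 → 0
  B-F → C (borrow)
  A-C-1 → D (borrow)
  F-F-1 → F (borrow)
  C-7-1 → 4
  F-6 → 9
  3-2 → 1

0x194FDC09B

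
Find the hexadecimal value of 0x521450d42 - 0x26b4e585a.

Subtract column by column in base 16:
  2-a → 8 (borrow)
  4-5-1 → e (borrow)
  d-8-1 → 4
  0-5 → b (borrow)
  5-e-1 → 6 (borrow)
  4-4-1 → f (borrow)
  1-b-1 → 5 (borrow)
  2-6-1 → b (borrow)
  5-2-1 → 2

0x2b5f6b4e8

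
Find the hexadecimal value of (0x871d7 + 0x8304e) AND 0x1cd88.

0x8000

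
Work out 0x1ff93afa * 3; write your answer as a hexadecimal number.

0x5febb0ee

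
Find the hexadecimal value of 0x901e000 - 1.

The trailing 3 digits are 0, so subtracting 1 borrows through: they become F and the next digit up decrements.

0x901dfff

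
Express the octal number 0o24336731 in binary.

0b10100011011110111011001

Each octal digit is 3 bits: 2=010 4=100 3=011 3=011 6=110 7=111 3=011 1=001.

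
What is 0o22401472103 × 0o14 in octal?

0o336023271444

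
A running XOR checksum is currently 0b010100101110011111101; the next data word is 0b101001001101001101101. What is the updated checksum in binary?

XOR bit by bit (1 where the bits differ):
  010100101110011111101
^ 101001001101001101101
= 111101100011010010000

0b111101100011010010000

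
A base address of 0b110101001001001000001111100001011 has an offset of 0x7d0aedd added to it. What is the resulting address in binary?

0b110110000111101001100110111101000

0x7d0aedd = 0b111110100001010111011011101 in binary.
Add column by column in base 2, right to left:
  1+1 = 0 carry 1
  1+0+1 = 0 carry 1
  0+1+1 = 0 carry 1
  1+1+1 = 1 carry 1
  0+1+1 = 0 carry 1
  0+0+1 = 1
  0+1 = 1
  0+1 = 1
  1+0 = 1
  1+1 = 0 carry 1
  1+1+1 = 1 carry 1
  1+1+1 = 1 carry 1
  1+0+1 = 0 carry 1
  0+1+1 = 0 carry 1
  0+0+1 = 1
  0+1 = 1
  0+0 = 0
  0+0 = 0
  1+0 = 1
  0+0 = 0
  0+1 = 1
  1+0 = 1
  0+1 = 1
  0+1 = 1
  1+1 = 0 carry 1
  0+1+1 = 0 carry 1
  0+1+1 = 0 carry 1
  1+0+1 = 0 carry 1
  0+0+1 = 1
  1+0 = 1
  0+0 = 0
  1+0 = 1
  1+0 = 1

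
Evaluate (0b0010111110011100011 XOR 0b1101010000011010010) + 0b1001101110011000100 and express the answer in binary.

0b11001011100011110101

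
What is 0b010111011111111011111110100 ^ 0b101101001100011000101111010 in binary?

XOR bit by bit (1 where the bits differ):
  010111011111111011111110100
^ 101101001100011000101111010
= 111010010011100011010001110

0b111010010011100011010001110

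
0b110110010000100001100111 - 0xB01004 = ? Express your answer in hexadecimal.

0x28F863

0b110110010000100001100111 = 0xD90867 in hexadecimal.
Subtract column by column in base 16:
  7-4 → 3
  6-0 → 6
  8-0 → 8
  0-1 → F (borrow)
  9-0-1 → 8
  D-B → 2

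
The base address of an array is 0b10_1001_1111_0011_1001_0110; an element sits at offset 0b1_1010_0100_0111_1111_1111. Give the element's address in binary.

0b10001000011101110010101

Add column by column in base 2, right to left:
  0+1 = 1
  1+1 = 0 carry 1
  1+1+1 = 1 carry 1
  0+1+1 = 0 carry 1
  1+1+1 = 1 carry 1
  0+1+1 = 0 carry 1
  0+1+1 = 0 carry 1
  1+1+1 = 1 carry 1
  1+1+1 = 1 carry 1
  1+1+1 = 1 carry 1
  0+1+1 = 0 carry 1
  0+0+1 = 1
  1+0 = 1
  1+0 = 1
  1+1 = 0 carry 1
  1+0+1 = 0 carry 1
  1+0+1 = 0 carry 1
  0+1+1 = 0 carry 1
  0+0+1 = 1
  1+1 = 0 carry 1
  0+1+1 = 0 carry 1
  1+0+1 = 0 carry 1
  final carry 1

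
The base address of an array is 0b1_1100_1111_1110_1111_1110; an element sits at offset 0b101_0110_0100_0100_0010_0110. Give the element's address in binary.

0b11100110100001100100100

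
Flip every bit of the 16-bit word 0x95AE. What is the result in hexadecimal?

0x6A51

Each hex digit d becomes F−d:
  9→6, 5→A, A→5, E→1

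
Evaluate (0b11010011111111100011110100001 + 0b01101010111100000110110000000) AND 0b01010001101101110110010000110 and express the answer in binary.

0b10000101001100010000000000

Add column by column in base 2, right to left:
  1+0 = 1
  0+0 = 0
  0+0 = 0
  0+0 = 0
  0+0 = 0
  1+0 = 1
  0+0 = 0
  1+1 = 0 carry 1
  1+1+1 = 1 carry 1
  1+0+1 = 0 carry 1
  1+1+1 = 1 carry 1
  0+1+1 = 0 carry 1
  0+0+1 = 1
  0+0 = 0
  1+0 = 1
  1+0 = 1
  1+0 = 1
  1+1 = 0 carry 1
  1+1+1 = 1 carry 1
  1+1+1 = 1 carry 1
  1+1+1 = 1 carry 1
  1+0+1 = 0 carry 1
  1+1+1 = 1 carry 1
  0+0+1 = 1
  0+1 = 1
  1+0 = 1
  0+1 = 1
  1+1 = 0 carry 1
  1+0+1 = 0 carry 1
  final carry 1
Sum = 0b100111110111011101010100100001; now AND with 0b01010001101101110110010000110:
  100111110111011101010100100001
& 001010001101101110110010000110
= 000010000101001100010000000000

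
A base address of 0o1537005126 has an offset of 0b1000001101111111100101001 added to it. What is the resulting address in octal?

0o1640604577

0b1000001101111111100101001 = 0o101577451 in octal.
Add column by column in base 8, right to left:
  6+1 = 7
  2+5 = 7
  1+4 = 5
  5+7 = 4 carry 1
  0+7+1 = 0 carry 1
  0+5+1 = 6
  7+1 = 0 carry 1
  3+0+1 = 4
  5+1 = 6
  1+0 = 1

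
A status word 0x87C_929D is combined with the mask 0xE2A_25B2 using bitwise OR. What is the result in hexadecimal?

0xE7EB7BF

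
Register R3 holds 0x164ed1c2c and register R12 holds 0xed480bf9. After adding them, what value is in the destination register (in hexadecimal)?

0x252352825

Add column by column in base 16, right to left:
  c+9 = 5 carry 1
  2+f+1 = 2 carry 1
  c+b+1 = 8 carry 1
  1+0+1 = 2
  d+8 = 5 carry 1
  e+4+1 = 3 carry 1
  4+d+1 = 2 carry 1
  6+e+1 = 5 carry 1
  1+0+1 = 2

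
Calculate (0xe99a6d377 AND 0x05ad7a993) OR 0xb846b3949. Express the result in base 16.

0xe99a6d377 AND 0x05ad7a993 = 0x018868113.
Then OR with 0xb846b3949.

0xb9cefb95b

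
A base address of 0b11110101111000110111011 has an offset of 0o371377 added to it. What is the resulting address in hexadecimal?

0x7CE4BA

0b11110101111000110111011 = 0x7AF1BB in hexadecimal.
0o371377 = 0x1F2FF in hexadecimal.
Add column by column in base 16, right to left:
  B+F = A carry 1
  B+F+1 = B carry 1
  1+2+1 = 4
  F+F = E carry 1
  A+1+1 = C
  7+0 = 7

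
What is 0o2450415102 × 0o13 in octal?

Multiply each base-8 digit by 11, carrying:
  2×11 = 22 → write 6 carry 2
  0×11+2 = 2 → write 2
  1×11 = 11 → write 3 carry 1
  5×11+1 = 56 → write 0 carry 7
  1×11+7 = 18 → write 2 carry 2
  4×11+2 = 46 → write 6 carry 5
  0×11+5 = 5 → write 5
  5×11 = 55 → write 7 carry 6
  4×11+6 = 50 → write 2 carry 6
  2×11+6 = 28 → write 4 carry 3
  remaining carry: 3

0o34275620326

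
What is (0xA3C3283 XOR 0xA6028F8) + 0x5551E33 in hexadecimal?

First 0xA3C3283 XOR 0xA6028F8 = 0x05C1A7B.
Add column by column in base 16, right to left:
  B+3 = E
  7+3 = A
  A+E = 8 carry 1
  1+1+1 = 3
  C+5 = 1 carry 1
  5+5+1 = B
  0+5 = 5

0x5B138AE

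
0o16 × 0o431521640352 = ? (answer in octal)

0o7547171306314

Multiply each base-8 digit by 14, carrying:
  2×14 = 28 → write 4 carry 3
  5×14+3 = 73 → write 1 carry 9
  3×14+9 = 51 → write 3 carry 6
  0×14+6 = 6 → write 6
  4×14 = 56 → write 0 carry 7
  6×14+7 = 91 → write 3 carry 11
  1×14+11 = 25 → write 1 carry 3
  2×14+3 = 31 → write 7 carry 3
  5×14+3 = 73 → write 1 carry 9
  1×14+9 = 23 → write 7 carry 2
  3×14+2 = 44 → write 4 carry 5
  4×14+5 = 61 → write 5 carry 7
  remaining carry: 7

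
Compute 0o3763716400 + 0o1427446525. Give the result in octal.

Add column by column in base 8, right to left:
  0+5 = 5
  0+2 = 2
  4+5 = 1 carry 1
  6+6+1 = 5 carry 1
  1+4+1 = 6
  7+4 = 3 carry 1
  3+7+1 = 3 carry 1
  6+2+1 = 1 carry 1
  7+4+1 = 4 carry 1
  3+1+1 = 5

0o5413365125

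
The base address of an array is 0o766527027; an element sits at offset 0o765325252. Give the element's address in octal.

Add column by column in base 8, right to left:
  7+2 = 1 carry 1
  2+5+1 = 0 carry 1
  0+2+1 = 3
  7+5 = 4 carry 1
  2+2+1 = 5
  5+3 = 0 carry 1
  6+5+1 = 4 carry 1
  6+6+1 = 5 carry 1
  7+7+1 = 7 carry 1
  final carry 1

0o1754054301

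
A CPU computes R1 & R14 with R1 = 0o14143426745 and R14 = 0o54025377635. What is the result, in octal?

0o14001026605

AND each oct digit independently (no carries):
  1&5=1, 4&4=4, 1&0=0, 4&2=0, 3&5=1, 4&3=0, 2&7=2, 6&7=6, 7&6=6, 4&3=0, 5&5=5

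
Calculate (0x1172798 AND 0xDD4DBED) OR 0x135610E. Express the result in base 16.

0x135638E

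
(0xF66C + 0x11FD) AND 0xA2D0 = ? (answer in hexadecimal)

Add column by column in base 16, right to left:
  C+D = 9 carry 1
  6+F+1 = 6 carry 1
  6+1+1 = 8
  F+1 = 0 carry 1
  final carry 1
Sum = 0x10869; now AND with 0xA2D0:
  1&0=0, 0&A=0, 8&2=0, 6&D=4, 9&0=0

0x40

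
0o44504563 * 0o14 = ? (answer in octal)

Multiply each base-8 digit by 12, carrying:
  3×12 = 36 → write 4 carry 4
  6×12+4 = 76 → write 4 carry 9
  5×12+9 = 69 → write 5 carry 8
  4×12+8 = 56 → write 0 carry 7
  0×12+7 = 7 → write 7
  5×12 = 60 → write 4 carry 7
  4×12+7 = 55 → write 7 carry 6
  4×12+6 = 54 → write 6 carry 6
  remaining carry: 6

0o667470544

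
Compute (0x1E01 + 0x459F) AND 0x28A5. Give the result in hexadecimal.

0x20A0

Add column by column in base 16, right to left:
  1+F = 0 carry 1
  0+9+1 = A
  E+5 = 3 carry 1
  1+4+1 = 6
Sum = 0x63A0; now AND with 0x28A5:
  6&2=2, 3&8=0, A&A=A, 0&5=0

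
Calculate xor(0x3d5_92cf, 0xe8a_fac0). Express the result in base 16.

0xd5f680f

XOR each hex digit independently (no carries):
  3^e=d, d^8=5, 5^a=f, 9^f=6, 2^a=8, c^c=0, f^0=f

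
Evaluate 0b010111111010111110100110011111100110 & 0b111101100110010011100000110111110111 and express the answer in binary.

0b010101100010010010100000010111100110

AND bit by bit (1 only where both bits are 1):
  010111111010111110100110011111100110
& 111101100110010011100000110111110111
= 010101100010010010100000010111100110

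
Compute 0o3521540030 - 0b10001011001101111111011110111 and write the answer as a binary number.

0o3521540030 = 0b11101010001101100000000011000 in binary.
Subtract column by column in base 2:
  0-1 → 1 (borrow)
  0-1-1 → 0 (borrow)
  0-1-1 → 0 (borrow)
  1-0-1 → 0
  1-1 → 0
  0-1 → 1 (borrow)
  0-1-1 → 0 (borrow)
  0-1-1 → 0 (borrow)
  0-0-1 → 1 (borrow)
  0-1-1 → 0 (borrow)
  0-1-1 → 0 (borrow)
  0-1-1 → 0 (borrow)
  0-1-1 → 0 (borrow)
  0-1-1 → 0 (borrow)
  1-1-1 → 1 (borrow)
  1-1-1 → 1 (borrow)
  0-0-1 → 1 (borrow)
  1-1-1 → 1 (borrow)
  1-1-1 → 1 (borrow)
  0-0-1 → 1 (borrow)
  0-0-1 → 1 (borrow)
  0-1-1 → 0 (borrow)
  1-1-1 → 1 (borrow)
  0-0-1 → 1 (borrow)
  1-1-1 → 1 (borrow)
  0-0-1 → 1 (borrow)
  1-0-1 → 0
  1-0 → 1
  1-1 → 0

0b1011110111111100000100100001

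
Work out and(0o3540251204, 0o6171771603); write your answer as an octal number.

AND each oct digit independently (no carries):
  3&6=2, 5&1=1, 4&7=4, 0&1=0, 2&7=2, 5&7=5, 1&1=1, 2&6=2, 0&0=0, 4&3=0

0o2140251200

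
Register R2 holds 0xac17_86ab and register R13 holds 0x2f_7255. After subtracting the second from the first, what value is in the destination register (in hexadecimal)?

0xabe81456

Subtract column by column in base 16:
  b-5 → 6
  a-5 → 5
  6-2 → 4
  8-7 → 1
  7-f → 8 (borrow)
  1-2-1 → e (borrow)
  c-0-1 → b
  a-0 → a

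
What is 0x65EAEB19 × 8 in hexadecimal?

0x32F5758C8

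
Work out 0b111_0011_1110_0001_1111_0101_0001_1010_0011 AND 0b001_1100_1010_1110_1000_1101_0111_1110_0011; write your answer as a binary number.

0b00100001010000010000101000110100011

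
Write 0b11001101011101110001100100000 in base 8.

0o3153561440

Group the bits in threes: 011 001 101 011 101 110 001 100 100 000 → 3153561440.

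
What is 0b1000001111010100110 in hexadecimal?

0x41EA6

Group the bits into nibbles: 0100 0001 1110 1010 0110 → 41EA6.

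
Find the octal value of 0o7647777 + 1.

0o7650000

The trailing 4 digits are 7 (max in base 8), so adding 1 cascades: they roll to 0 and the next digit up increments.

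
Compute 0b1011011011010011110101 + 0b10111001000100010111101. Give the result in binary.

0b100010100011110110110010

Add column by column in base 2, right to left:
  1+1 = 0 carry 1
  0+0+1 = 1
  1+1 = 0 carry 1
  0+1+1 = 0 carry 1
  1+1+1 = 1 carry 1
  1+1+1 = 1 carry 1
  1+0+1 = 0 carry 1
  1+1+1 = 1 carry 1
  0+0+1 = 1
  0+0 = 0
  1+0 = 1
  0+1 = 1
  1+0 = 1
  1+0 = 1
  0+0 = 0
  1+1 = 0 carry 1
  1+0+1 = 0 carry 1
  0+0+1 = 1
  1+1 = 0 carry 1
  1+1+1 = 1 carry 1
  0+1+1 = 0 carry 1
  1+0+1 = 0 carry 1
  0+1+1 = 0 carry 1
  final carry 1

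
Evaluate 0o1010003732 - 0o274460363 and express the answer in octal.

0o513323347

Subtract column by column in base 8:
  2-3 → 7 (borrow)
  3-6-1 → 4 (borrow)
  7-3-1 → 3
  3-0 → 3
  0-6 → 2 (borrow)
  0-4-1 → 3 (borrow)
  0-4-1 → 3 (borrow)
  1-7-1 → 1 (borrow)
  0-2-1 → 5 (borrow)
  1-0-1 → 0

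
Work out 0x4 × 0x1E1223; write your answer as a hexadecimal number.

Multiply each base-16 digit by 4, carrying:
  3×4 = 12 → write C
  2×4 = 8 → write 8
  2×4 = 8 → write 8
  1×4 = 4 → write 4
  E×4 = 56 → write 8 carry 3
  1×4+3 = 7 → write 7

0x78488C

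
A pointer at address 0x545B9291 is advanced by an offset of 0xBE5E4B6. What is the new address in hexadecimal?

0x60417747

Add column by column in base 16, right to left:
  1+6 = 7
  9+B = 4 carry 1
  2+4+1 = 7
  9+E = 7 carry 1
  B+5+1 = 1 carry 1
  5+E+1 = 4 carry 1
  4+B+1 = 0 carry 1
  5+0+1 = 6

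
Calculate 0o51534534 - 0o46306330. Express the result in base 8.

Subtract column by column in base 8:
  4-0 → 4
  3-3 → 0
  5-3 → 2
  4-6 → 6 (borrow)
  3-0-1 → 2
  5-3 → 2
  1-6 → 3 (borrow)
  5-4-1 → 0

0o3226204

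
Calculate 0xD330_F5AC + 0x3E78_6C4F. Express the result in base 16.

0x111A961FB

Add column by column in base 16, right to left:
  C+F = B carry 1
  A+4+1 = F
  5+C = 1 carry 1
  F+6+1 = 6 carry 1
  0+8+1 = 9
  3+7 = A
  3+E = 1 carry 1
  D+3+1 = 1 carry 1
  final carry 1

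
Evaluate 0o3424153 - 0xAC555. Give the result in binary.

0b110110001100010110

0o3424153 = 0b11100010100001101011 in binary.
0xAC555 = 0b10101100010101010101 in binary.
Subtract column by column in base 2:
  1-1 → 0
  1-0 → 1
  0-1 → 1 (borrow)
  1-0-1 → 0
  0-1 → 1 (borrow)
  1-0-1 → 0
  1-1 → 0
  0-0 → 0
  0-1 → 1 (borrow)
  0-0-1 → 1 (borrow)
  0-1-1 → 0 (borrow)
  1-0-1 → 0
  0-0 → 0
  1-0 → 1
  0-1 → 1 (borrow)
  0-1-1 → 0 (borrow)
  0-0-1 → 1 (borrow)
  1-1-1 → 1 (borrow)
  1-0-1 → 0
  1-1 → 0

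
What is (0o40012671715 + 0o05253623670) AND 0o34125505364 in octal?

Add column by column in base 8, right to left:
  5+0 = 5
  1+7 = 0 carry 1
  7+6+1 = 6 carry 1
  1+3+1 = 5
  7+2 = 1 carry 1
  6+6+1 = 5 carry 1
  2+3+1 = 6
  1+5 = 6
  0+2 = 2
  0+5 = 5
  4+0 = 4
Sum = 0o45266515605; now AND with 0o34125505364:
  4&3=0, 5&4=4, 2&1=0, 6&2=2, 6&5=4, 5&5=5, 1&0=0, 5&5=5, 6&3=2, 0&6=0, 5&4=4

0o4024505204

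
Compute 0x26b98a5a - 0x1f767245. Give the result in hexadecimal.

0x7431815

Subtract column by column in base 16:
  a-5 → 5
  5-4 → 1
  a-2 → 8
  8-7 → 1
  9-6 → 3
  b-7 → 4
  6-f → 7 (borrow)
  2-1-1 → 0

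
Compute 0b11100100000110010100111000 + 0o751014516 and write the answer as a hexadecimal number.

0xb347e86

0b11100100000110010100111000 = 0x3906538 in hexadecimal.
0o751014516 = 0x7a4194e in hexadecimal.
Add column by column in base 16, right to left:
  8+e = 6 carry 1
  3+4+1 = 8
  5+9 = e
  6+1 = 7
  0+4 = 4
  9+a = 3 carry 1
  3+7+1 = b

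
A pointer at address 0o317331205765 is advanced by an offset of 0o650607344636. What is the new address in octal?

Add column by column in base 8, right to left:
  5+6 = 3 carry 1
  6+3+1 = 2 carry 1
  7+6+1 = 6 carry 1
  5+4+1 = 2 carry 1
  0+4+1 = 5
  2+3 = 5
  1+7 = 0 carry 1
  3+0+1 = 4
  3+6 = 1 carry 1
  7+0+1 = 0 carry 1
  1+5+1 = 7
  3+6 = 1 carry 1
  final carry 1

0o1170140552623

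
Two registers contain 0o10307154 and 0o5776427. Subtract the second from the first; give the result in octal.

Subtract column by column in base 8:
  4-7 → 5 (borrow)
  5-2-1 → 2
  1-4 → 5 (borrow)
  7-6-1 → 0
  0-7 → 1 (borrow)
  3-7-1 → 3 (borrow)
  0-5-1 → 2 (borrow)
  1-0-1 → 0

0o2310525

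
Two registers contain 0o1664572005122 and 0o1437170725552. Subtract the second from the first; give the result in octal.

Subtract column by column in base 8:
  2-2 → 0
  2-5 → 5 (borrow)
  1-5-1 → 3 (borrow)
  5-5-1 → 7 (borrow)
  0-2-1 → 5 (borrow)
  0-7-1 → 0 (borrow)
  2-0-1 → 1
  7-7 → 0
  5-1 → 4
  4-7 → 5 (borrow)
  6-3-1 → 2
  6-4 → 2
  1-1 → 0

0o225401057350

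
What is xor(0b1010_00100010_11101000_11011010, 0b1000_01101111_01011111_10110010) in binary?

XOR bit by bit (1 where the bits differ):
  1010001000101110100011011010
^ 1000011011110101111110110010
= 0010010011011011011101101000

0b0010010011011011011101101000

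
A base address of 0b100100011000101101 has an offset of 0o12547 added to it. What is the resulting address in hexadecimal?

0x25b94

0b100100011000101101 = 0x2462d in hexadecimal.
0o12547 = 0x1567 in hexadecimal.
Add column by column in base 16, right to left:
  d+7 = 4 carry 1
  2+6+1 = 9
  6+5 = b
  4+1 = 5
  2+0 = 2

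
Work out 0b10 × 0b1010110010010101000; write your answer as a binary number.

0b10101100100101010000

Multiply each base-2 digit by 2, carrying:
  0×2 = 0 → write 0
  0×2 = 0 → write 0
  0×2 = 0 → write 0
  1×2 = 2 → write 0 carry 1
  0×2+1 = 1 → write 1
  1×2 = 2 → write 0 carry 1
  0×2+1 = 1 → write 1
  1×2 = 2 → write 0 carry 1
  0×2+1 = 1 → write 1
  0×2 = 0 → write 0
  1×2 = 2 → write 0 carry 1
  0×2+1 = 1 → write 1
  0×2 = 0 → write 0
  1×2 = 2 → write 0 carry 1
  1×2+1 = 3 → write 1 carry 1
  0×2+1 = 1 → write 1
  1×2 = 2 → write 0 carry 1
  0×2+1 = 1 → write 1
  1×2 = 2 → write 0 carry 1
  remaining carry: 1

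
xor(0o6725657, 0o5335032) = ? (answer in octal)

XOR each oct digit independently (no carries):
  6^5=3, 7^3=4, 2^3=1, 5^5=0, 6^0=6, 5^3=6, 7^2=5

0o3410665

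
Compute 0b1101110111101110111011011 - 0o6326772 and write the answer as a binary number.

0b1101000100010111111100001

0o6326772 = 0b110011010110111111010 in binary.
Subtract column by column in base 2:
  1-0 → 1
  1-1 → 0
  0-0 → 0
  1-1 → 0
  1-1 → 0
  0-1 → 1 (borrow)
  1-1-1 → 1 (borrow)
  1-1-1 → 1 (borrow)
  1-1-1 → 1 (borrow)
  0-0-1 → 1 (borrow)
  1-1-1 → 1 (borrow)
  1-1-1 → 1 (borrow)
  1-0-1 → 0
  0-1 → 1 (borrow)
  1-0-1 → 0
  1-1 → 0
  1-1 → 0
  1-0 → 1
  0-0 → 0
  1-1 → 0
  1-1 → 0
  1-0 → 1
  0-0 → 0
  1-0 → 1
  1-0 → 1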